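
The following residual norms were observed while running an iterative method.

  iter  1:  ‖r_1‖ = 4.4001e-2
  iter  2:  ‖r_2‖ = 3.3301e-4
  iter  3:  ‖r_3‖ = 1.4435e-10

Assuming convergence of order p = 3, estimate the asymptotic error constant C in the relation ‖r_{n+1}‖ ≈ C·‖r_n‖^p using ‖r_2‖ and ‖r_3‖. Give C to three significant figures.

3.91

C ≈ ‖r_3‖ / ‖r_2‖^3
  = 1.4435e-10 / (3.3301e-4)^3
  = 1.4435e-10 / 3.69294e-11 ≈ 3.9088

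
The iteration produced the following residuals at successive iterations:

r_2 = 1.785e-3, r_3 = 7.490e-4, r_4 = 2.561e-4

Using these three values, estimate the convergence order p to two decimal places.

p ≈ ln(r_4/r_3) / ln(r_3/r_2)
  = ln(2.561e-4/7.490e-4) / ln(7.490e-4/1.785e-3)
  = ln(0.341923) / ln(0.419608)
  = -1.07317 / -0.86843 ≈ 1.23576

1.24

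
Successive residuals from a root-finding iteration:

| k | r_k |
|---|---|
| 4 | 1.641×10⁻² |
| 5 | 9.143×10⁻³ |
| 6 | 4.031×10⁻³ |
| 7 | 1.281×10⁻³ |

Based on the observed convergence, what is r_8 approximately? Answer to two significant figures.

2.6e-4

First estimate the order: p ≈ ln(r_7/r_6) / ln(r_6/r_5) = ln(1.281×10⁻³/4.031×10⁻³)/ln(4.031×10⁻³/9.143×10⁻³) = ln(0.317787)/ln(0.440884) ≈ 1.3998.
Then r_8 ≈ r_7·(r_7/r_6)^p = 1.281×10⁻³·(0.317787)^1.3998 = 1.281×10⁻³·0.200951 ≈ 0.0002574.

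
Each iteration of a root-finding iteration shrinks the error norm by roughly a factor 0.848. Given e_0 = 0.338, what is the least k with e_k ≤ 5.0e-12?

152

After k steps, e_k ≈ 0.338·0.848^k.
Need 0.848^k ≤ 5.0e-12/0.338 = 1.47929e-11.
k ≥ ln(1.47929e-11)/ln(0.848) = -24.9369/-0.16487 = 151.252.
Smallest integer k = 152.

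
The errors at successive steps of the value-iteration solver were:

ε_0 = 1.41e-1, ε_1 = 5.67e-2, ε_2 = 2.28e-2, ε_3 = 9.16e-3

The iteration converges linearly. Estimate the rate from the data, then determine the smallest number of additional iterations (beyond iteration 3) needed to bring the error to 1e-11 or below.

Rate ρ ≈ ε_3/ε_2 = 9.16e-3/2.28e-2 = 0.4018.
After j more steps, ε_{3+j} ≈ 9.16e-3·ρ^j; need ρ^j ≤ 1e-11/9.16e-3 = 1.0917e-09.
j ≥ ln(1.0917e-09)/ln(0.4018) = -20.6355/-0.91180 = 22.632.
So 23 more iterations are needed.

23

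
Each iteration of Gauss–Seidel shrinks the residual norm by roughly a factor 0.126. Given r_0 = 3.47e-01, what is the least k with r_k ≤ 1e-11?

12

After k steps, r_k ≈ 3.47e-01·0.126^k.
Need 0.126^k ≤ 1e-11/3.47e-01 = 2.88184e-11.
k ≥ ln(2.88184e-11)/ln(0.126) = -24.2700/-2.07147 = 11.716.
Smallest integer k = 12.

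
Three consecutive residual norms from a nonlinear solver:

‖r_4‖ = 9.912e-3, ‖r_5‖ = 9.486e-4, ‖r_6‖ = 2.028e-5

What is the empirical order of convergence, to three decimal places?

p ≈ ln(‖r_6‖/‖r_5‖) / ln(‖r_5‖/‖r_4‖)
  = ln(2.028e-5/9.486e-4) / ln(9.486e-4/9.912e-3)
  = ln(0.0213789) / ln(0.0957022)
  = -3.845351 / -2.346514 ≈ 1.638751

1.639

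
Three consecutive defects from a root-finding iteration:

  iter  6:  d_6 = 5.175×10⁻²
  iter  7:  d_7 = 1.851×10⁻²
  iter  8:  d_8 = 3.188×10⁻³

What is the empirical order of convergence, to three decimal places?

p ≈ ln(d_8/d_7) / ln(d_7/d_6)
  = ln(3.188×10⁻³/1.851×10⁻²) / ln(1.851×10⁻²/5.175×10⁻²)
  = ln(0.172231) / ln(0.357681)
  = -1.758919 / -1.028114 ≈ 1.710821

1.711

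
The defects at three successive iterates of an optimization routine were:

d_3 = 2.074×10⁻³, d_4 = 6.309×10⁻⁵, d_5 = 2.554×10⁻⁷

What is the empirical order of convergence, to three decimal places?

p ≈ ln(d_5/d_4) / ln(d_4/d_3)
  = ln(2.554×10⁻⁷/6.309×10⁻⁵) / ln(6.309×10⁻⁵/2.074×10⁻³)
  = ln(0.00404819) / ln(0.0304195)
  = -5.509485 / -3.492671 ≈ 1.577442

1.577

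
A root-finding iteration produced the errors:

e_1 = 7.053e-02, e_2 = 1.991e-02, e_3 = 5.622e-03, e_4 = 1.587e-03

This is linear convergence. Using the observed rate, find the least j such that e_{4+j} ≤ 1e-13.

19

Rate ρ ≈ e_4/e_3 = 1.587e-03/5.622e-03 = 0.2823.
After j more steps, e_{4+j} ≈ 1.587e-03·ρ^j; need ρ^j ≤ 1e-13/1.587e-03 = 6.3012e-11.
j ≥ ln(6.3012e-11)/ln(0.2823) = -23.4877/-1.26478 = 18.571.
So 19 more iterations are needed.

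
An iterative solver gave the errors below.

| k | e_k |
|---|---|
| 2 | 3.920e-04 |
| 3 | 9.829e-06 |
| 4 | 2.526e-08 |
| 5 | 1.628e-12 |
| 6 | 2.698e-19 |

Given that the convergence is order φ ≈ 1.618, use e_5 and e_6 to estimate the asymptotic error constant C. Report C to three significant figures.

C ≈ e_6 / e_5^1.618
  = 2.698e-19 / (1.628e-12)^1.618
  = 2.698e-19 / 8.44222e-20 ≈ 3.1958

3.20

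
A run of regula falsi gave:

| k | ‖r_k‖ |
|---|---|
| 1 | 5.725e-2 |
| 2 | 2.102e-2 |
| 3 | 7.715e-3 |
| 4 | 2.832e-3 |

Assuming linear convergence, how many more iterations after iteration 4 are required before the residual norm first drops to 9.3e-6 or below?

6

Rate ρ ≈ ‖r_4‖/‖r_3‖ = 2.832e-3/7.715e-3 = 0.3671.
After j more steps, ‖r_{4+j}‖ ≈ 2.832e-3·ρ^j; need ρ^j ≤ 9.3e-6/2.832e-3 = 0.0032839.
j ≥ ln(0.0032839)/ln(0.3671) = -5.7187/-1.00212 = 5.707.
So 6 more iterations are needed.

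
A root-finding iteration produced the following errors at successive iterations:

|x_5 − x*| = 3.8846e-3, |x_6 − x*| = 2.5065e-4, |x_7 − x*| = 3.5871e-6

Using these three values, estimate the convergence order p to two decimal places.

1.55

p ≈ ln(|x_7 − x*|/|x_6 − x*|) / ln(|x_6 − x*|/|x_5 − x*|)
  = ln(3.5871e-6/2.5065e-4) / ln(2.5065e-4/3.8846e-3)
  = ln(0.0143112) / ln(0.064524)
  = -4.24671 / -2.74072 ≈ 1.54949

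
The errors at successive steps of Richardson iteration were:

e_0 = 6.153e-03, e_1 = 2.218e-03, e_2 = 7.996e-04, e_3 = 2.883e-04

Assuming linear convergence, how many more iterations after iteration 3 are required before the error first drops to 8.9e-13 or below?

Rate ρ ≈ e_3/e_2 = 2.883e-04/7.996e-04 = 0.3606.
After j more steps, e_{3+j} ≈ 2.883e-04·ρ^j; need ρ^j ≤ 8.9e-13/2.883e-04 = 3.08706e-09.
j ≥ ln(3.08706e-09)/ln(0.3606) = -19.5960/-1.01999 = 19.212.
So 20 more iterations are needed.

20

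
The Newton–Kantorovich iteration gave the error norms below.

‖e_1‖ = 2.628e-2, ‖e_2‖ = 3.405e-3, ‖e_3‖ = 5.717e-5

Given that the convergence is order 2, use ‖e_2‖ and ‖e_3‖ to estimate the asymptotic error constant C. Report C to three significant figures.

4.93

C ≈ ‖e_3‖ / ‖e_2‖^2
  = 5.717e-5 / (3.405e-3)^2
  = 5.717e-5 / 1.1594e-05 ≈ 4.931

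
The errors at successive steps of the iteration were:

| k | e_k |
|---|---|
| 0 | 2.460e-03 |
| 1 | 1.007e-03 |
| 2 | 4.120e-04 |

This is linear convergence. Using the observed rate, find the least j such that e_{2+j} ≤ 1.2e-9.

Rate ρ ≈ e_2/e_1 = 4.120e-04/1.007e-03 = 0.4091.
After j more steps, e_{2+j} ≈ 4.120e-04·ρ^j; need ρ^j ≤ 1.2e-9/4.120e-04 = 2.91262e-06.
j ≥ ln(2.91262e-06)/ln(0.4091) = -12.7465/-0.89380 = 14.261.
So 15 more iterations are needed.

15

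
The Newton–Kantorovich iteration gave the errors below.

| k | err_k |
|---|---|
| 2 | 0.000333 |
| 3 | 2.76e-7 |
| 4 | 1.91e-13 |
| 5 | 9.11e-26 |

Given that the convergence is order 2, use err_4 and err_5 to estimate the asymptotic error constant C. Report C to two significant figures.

2.5

C ≈ err_5 / err_4^2
  = 9.11e-26 / (1.91e-13)^2
  = 9.11e-26 / 3.6481e-26 ≈ 2.4972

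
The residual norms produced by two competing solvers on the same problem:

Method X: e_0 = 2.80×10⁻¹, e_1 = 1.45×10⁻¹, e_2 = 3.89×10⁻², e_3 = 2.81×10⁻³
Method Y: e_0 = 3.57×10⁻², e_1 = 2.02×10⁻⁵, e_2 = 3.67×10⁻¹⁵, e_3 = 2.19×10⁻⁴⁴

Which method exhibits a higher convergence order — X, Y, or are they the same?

Y

Method X: p ≈ ln(2.81×10⁻³/3.89×10⁻²)/ln(3.89×10⁻²/1.45×10⁻¹) ≈ 2.00.
Method Y: p ≈ ln(2.19×10⁻⁴⁴/3.67×10⁻¹⁵)/ln(3.67×10⁻¹⁵/2.02×10⁻⁵) ≈ 3.00.
Method Y has the higher order (≈3.0 vs ≈2.0).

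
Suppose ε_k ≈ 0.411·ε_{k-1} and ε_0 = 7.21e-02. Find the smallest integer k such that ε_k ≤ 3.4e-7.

14

After k steps, ε_k ≈ 7.21e-02·0.411^k.
Need 0.411^k ≤ 3.4e-7/7.21e-02 = 4.71567e-06.
k ≥ ln(4.71567e-06)/ln(0.411) = -12.2646/-0.88916 = 13.793.
Smallest integer k = 14.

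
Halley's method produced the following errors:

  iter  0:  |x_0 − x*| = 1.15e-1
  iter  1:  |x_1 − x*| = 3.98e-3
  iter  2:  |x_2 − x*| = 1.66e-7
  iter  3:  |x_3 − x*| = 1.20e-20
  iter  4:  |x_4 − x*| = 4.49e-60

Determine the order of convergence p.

Consecutive ratios: |x_4 − x*|/|x_3 − x*| = 4.49e-60/1.20e-20 = 3.74167e-40, |x_3 − x*|/|x_2 − x*| = 1.20e-20/1.66e-7 = 7.22892e-14.
p ≈ ln(3.74167e-40)/ln(7.22892e-14) = -90.7839/-30.2581 ≈ 3.00.
So the convergence is cubic (order 3).

3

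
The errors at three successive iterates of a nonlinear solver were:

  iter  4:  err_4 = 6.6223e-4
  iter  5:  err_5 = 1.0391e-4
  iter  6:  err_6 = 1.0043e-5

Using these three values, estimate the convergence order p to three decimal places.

p ≈ ln(err_6/err_5) / ln(err_5/err_4)
  = ln(1.0043e-5/1.0391e-4) / ln(1.0391e-4/6.6223e-4)
  = ln(0.0966509) / ln(0.156909)
  = -2.336650 / -1.852089 ≈ 1.261629

1.262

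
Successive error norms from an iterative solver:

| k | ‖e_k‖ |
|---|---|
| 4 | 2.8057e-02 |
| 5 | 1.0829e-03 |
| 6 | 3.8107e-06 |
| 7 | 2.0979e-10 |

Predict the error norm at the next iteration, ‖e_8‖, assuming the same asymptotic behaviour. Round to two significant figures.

8.5e-18

First estimate the order: p ≈ ln(‖e_7‖/‖e_6‖) / ln(‖e_6‖/‖e_5‖) = ln(2.0979e-10/3.8107e-06)/ln(3.8107e-06/1.0829e-03) = ln(5.50529e-05)/ln(0.00351898) ≈ 1.7359.
Then ‖e_8‖ ≈ ‖e_7‖·(‖e_7‖/‖e_6‖)^p = 2.0979e-10·(5.50529e-05)^1.7359 = 2.0979e-10·4.04036e-08 ≈ 8.476e-18.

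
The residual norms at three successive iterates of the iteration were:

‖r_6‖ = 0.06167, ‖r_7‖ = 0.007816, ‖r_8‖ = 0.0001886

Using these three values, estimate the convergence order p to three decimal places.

1.803

p ≈ ln(‖r_8‖/‖r_7‖) / ln(‖r_7‖/‖r_6‖)
  = ln(0.0001886/0.007816) / ln(0.007816/0.06167)
  = ln(0.02413) / ln(0.126739)
  = -3.724299 / -2.065625 ≈ 1.802989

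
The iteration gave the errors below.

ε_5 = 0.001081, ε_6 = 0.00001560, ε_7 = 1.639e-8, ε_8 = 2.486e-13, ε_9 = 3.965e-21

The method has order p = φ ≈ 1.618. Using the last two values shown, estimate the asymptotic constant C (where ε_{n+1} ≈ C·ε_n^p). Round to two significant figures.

0.98

C ≈ ε_9 / ε_8^1.618
  = 3.965e-21 / (2.486e-13)^1.618
  = 3.965e-21 / 4.03572e-21 ≈ 0.98248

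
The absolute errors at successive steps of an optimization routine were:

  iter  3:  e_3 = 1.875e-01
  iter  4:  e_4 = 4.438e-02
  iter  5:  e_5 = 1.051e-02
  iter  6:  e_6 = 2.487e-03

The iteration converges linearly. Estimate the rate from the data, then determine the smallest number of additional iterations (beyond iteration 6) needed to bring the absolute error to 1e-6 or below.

6

Rate ρ ≈ e_6/e_5 = 2.487e-03/1.051e-02 = 0.2366.
After j more steps, e_{6+j} ≈ 2.487e-03·ρ^j; need ρ^j ≤ 1e-6/2.487e-03 = 0.000402091.
j ≥ ln(0.000402091)/ln(0.2366) = -7.8188/-1.44138 = 5.425.
So 6 more iterations are needed.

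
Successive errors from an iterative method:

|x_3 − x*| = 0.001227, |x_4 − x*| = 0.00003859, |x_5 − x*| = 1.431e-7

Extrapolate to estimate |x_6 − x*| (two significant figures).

First estimate the order: p ≈ ln(|x_5 − x*|/|x_4 − x*|) / ln(|x_4 − x*|/|x_3 − x*|) = ln(1.431e-7/0.00003859)/ln(0.00003859/0.001227) = ln(0.00370821)/ln(0.0314507) ≈ 1.6180.
Then |x_6 − x*| ≈ |x_5 − x*|·(|x_5 − x*|/|x_4 − x*|)^p = 1.431e-7·(0.00370821)^1.6180 = 1.431e-7·0.000116656 ≈ 1.669e-11.

1.7e-11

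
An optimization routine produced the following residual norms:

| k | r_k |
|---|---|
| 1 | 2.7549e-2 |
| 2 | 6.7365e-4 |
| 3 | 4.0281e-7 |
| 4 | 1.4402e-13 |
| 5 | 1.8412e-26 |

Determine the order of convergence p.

Consecutive ratios: r_5/r_4 = 1.8412e-26/1.4402e-13 = 1.27843e-13, r_4/r_3 = 1.4402e-13/4.0281e-7 = 3.57538e-07.
p ≈ ln(1.27843e-13)/ln(3.57538e-07) = -29.6880/-14.8440 ≈ 2.00.
So the convergence is quadratic (order 2).

2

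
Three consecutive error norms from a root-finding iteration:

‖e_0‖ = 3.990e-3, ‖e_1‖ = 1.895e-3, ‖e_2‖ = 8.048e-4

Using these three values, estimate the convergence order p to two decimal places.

1.15

p ≈ ln(‖e_2‖/‖e_1‖) / ln(‖e_1‖/‖e_0‖)
  = ln(8.048e-4/1.895e-3) / ln(1.895e-3/3.990e-3)
  = ln(0.424697) / ln(0.474937)
  = -0.85638 / -0.74457 ≈ 1.15017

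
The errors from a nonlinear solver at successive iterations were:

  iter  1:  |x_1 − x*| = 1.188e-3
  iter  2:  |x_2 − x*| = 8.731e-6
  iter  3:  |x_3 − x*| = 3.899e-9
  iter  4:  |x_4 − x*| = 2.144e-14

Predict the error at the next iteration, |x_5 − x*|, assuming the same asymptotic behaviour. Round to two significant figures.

First estimate the order: p ≈ ln(|x_4 − x*|/|x_3 − x*|) / ln(|x_3 − x*|/|x_2 − x*|) = ln(2.144e-14/3.899e-9)/ln(3.899e-9/8.731e-6) = ln(5.49885e-06)/ln(0.00044657) ≈ 1.5700.
Then |x_5 − x*| ≈ |x_4 − x*|·(|x_4 − x*|/|x_3 − x*|)^p = 2.144e-14·(5.49885e-06)^1.5700 = 2.144e-14·5.52366e-09 ≈ 1.184e-22.

1.2e-22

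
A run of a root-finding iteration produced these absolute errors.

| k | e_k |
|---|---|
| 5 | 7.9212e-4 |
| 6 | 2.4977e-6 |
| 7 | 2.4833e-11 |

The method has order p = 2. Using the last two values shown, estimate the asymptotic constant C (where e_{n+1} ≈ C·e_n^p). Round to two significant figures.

C ≈ e_7 / e_6^2
  = 2.4833e-11 / (2.4977e-6)^2
  = 2.4833e-11 / 6.23851e-12 ≈ 3.9806

4.0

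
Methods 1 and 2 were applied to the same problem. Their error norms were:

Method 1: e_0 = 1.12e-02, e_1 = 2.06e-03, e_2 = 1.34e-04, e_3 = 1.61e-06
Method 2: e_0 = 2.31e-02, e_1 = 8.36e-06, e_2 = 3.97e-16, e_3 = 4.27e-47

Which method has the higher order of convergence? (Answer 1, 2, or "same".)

Method 1: p ≈ ln(1.61e-06/1.34e-04)/ln(1.34e-04/2.06e-03) ≈ 1.62.
Method 2: p ≈ ln(4.27e-47/3.97e-16)/ln(3.97e-16/8.36e-06) ≈ 3.00.
Method 2 has the higher order (≈3.0 vs ≈1.6).

2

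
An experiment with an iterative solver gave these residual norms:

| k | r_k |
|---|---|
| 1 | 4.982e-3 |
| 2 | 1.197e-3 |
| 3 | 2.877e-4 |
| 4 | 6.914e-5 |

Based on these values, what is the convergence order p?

1

Consecutive ratios: r_4/r_3 = 6.914e-5/2.877e-4 = 0.24032, r_3/r_2 = 2.877e-4/1.197e-3 = 0.240351.
p ≈ ln(0.24032)/ln(0.240351) = -1.4258/-1.4257 ≈ 1.00.
So the convergence is linear (order 1).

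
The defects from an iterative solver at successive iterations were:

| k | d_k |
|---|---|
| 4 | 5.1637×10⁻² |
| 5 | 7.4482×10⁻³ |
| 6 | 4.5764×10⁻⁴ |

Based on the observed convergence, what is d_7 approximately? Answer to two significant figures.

First estimate the order: p ≈ ln(d_6/d_5) / ln(d_5/d_4) = ln(4.5764×10⁻⁴/7.4482×10⁻³)/ln(7.4482×10⁻³/5.1637×10⁻²) = ln(0.061443)/ln(0.144242) ≈ 1.4407.
Then d_7 ≈ d_6·(d_6/d_5)^p = 4.5764×10⁻⁴·(0.061443)^1.4407 = 4.5764×10⁻⁴·0.0179702 ≈ 8.224e-06.

8.2e-6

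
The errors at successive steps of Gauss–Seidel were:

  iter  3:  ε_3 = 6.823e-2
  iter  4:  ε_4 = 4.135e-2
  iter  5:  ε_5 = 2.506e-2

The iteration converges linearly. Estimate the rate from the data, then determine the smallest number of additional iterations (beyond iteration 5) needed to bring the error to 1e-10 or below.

Rate ρ ≈ ε_5/ε_4 = 2.506e-2/4.135e-2 = 0.6060.
After j more steps, ε_{5+j} ≈ 2.506e-2·ρ^j; need ρ^j ≤ 1e-10/2.506e-2 = 3.99042e-09.
j ≥ ln(3.99042e-09)/ln(0.6060) = -19.3394/-0.50088 = 38.611.
So 39 more iterations are needed.

39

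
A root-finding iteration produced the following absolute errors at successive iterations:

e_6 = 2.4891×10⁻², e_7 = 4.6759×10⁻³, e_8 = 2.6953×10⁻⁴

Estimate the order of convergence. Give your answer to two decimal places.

p ≈ ln(e_8/e_7) / ln(e_7/e_6)
  = ln(2.6953×10⁻⁴/4.6759×10⁻³) / ln(4.6759×10⁻³/2.4891×10⁻²)
  = ln(0.0576424) / ln(0.187855)
  = -2.85350 / -1.67208 ≈ 1.70656

1.71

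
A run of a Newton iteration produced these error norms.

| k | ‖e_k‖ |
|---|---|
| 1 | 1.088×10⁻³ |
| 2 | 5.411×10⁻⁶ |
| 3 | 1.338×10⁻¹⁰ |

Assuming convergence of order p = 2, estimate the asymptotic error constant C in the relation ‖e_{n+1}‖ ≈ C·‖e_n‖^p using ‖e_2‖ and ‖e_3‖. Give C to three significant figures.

4.57

C ≈ ‖e_3‖ / ‖e_2‖^2
  = 1.338×10⁻¹⁰ / (5.411×10⁻⁶)^2
  = 1.338×10⁻¹⁰ / 2.92789e-11 ≈ 4.5698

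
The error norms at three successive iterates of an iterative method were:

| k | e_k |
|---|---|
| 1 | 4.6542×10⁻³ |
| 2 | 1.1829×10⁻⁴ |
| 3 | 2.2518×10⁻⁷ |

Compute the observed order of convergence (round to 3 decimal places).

1.706

p ≈ ln(e_3/e_2) / ln(e_2/e_1)
  = ln(2.2518×10⁻⁷/1.1829×10⁻⁴) / ln(1.1829×10⁻⁴/4.6542×10⁻³)
  = ln(0.00190363) / ln(0.0254158)
  = -6.263993 / -3.672384 ≈ 1.705702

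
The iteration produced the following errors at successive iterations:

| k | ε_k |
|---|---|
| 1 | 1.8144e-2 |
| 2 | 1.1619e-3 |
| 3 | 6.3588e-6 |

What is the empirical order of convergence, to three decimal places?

1.895

p ≈ ln(ε_3/ε_2) / ln(ε_2/ε_1)
  = ln(6.3588e-6/1.1619e-3) / ln(1.1619e-3/1.8144e-2)
  = ln(0.00547276) / ln(0.0640377)
  = -5.207972 / -2.748283 ≈ 1.894991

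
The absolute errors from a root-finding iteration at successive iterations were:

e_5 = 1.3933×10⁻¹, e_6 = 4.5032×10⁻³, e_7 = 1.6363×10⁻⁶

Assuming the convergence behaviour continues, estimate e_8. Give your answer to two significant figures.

1.9e-14

First estimate the order: p ≈ ln(e_7/e_6) / ln(e_6/e_5) = ln(1.6363×10⁻⁶/4.5032×10⁻³)/ln(4.5032×10⁻³/1.3933×10⁻¹) = ln(0.000363364)/ln(0.0323204) ≈ 2.3077.
Then e_8 ≈ e_7·(e_7/e_6)^p = 1.6363×10⁻⁶·(0.000363364)^2.3077 = 1.6363×10⁻⁶·1.15425e-08 ≈ 1.889e-14.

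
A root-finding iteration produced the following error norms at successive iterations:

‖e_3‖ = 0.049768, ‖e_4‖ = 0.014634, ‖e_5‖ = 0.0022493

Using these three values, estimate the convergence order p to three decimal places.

1.530

p ≈ ln(‖e_5‖/‖e_4‖) / ln(‖e_4‖/‖e_3‖)
  = ln(0.0022493/0.014634) / ln(0.014634/0.049768)
  = ln(0.153704) / ln(0.294044)
  = -1.872727 / -1.224026 ≈ 1.529973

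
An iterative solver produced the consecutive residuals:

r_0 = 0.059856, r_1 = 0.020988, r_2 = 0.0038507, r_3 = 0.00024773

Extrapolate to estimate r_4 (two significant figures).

2.9e-6

First estimate the order: p ≈ ln(r_3/r_2) / ln(r_2/r_1) = ln(0.00024773/0.0038507)/ln(0.0038507/0.020988) = ln(0.0643338)/ln(0.183472) ≈ 1.6180.
Then r_4 ≈ r_3·(r_3/r_2)^p = 0.00024773·(0.0643338)^1.6180 = 0.00024773·0.0118047 ≈ 2.924e-06.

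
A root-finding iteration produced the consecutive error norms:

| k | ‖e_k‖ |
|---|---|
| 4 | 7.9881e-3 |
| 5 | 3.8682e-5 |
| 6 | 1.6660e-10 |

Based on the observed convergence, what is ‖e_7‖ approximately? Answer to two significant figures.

First estimate the order: p ≈ ln(‖e_6‖/‖e_5‖) / ln(‖e_5‖/‖e_4‖) = ln(1.6660e-10/3.8682e-5)/ln(3.8682e-5/7.9881e-3) = ln(4.30691e-06)/ln(0.00484245) ≈ 2.3179.
Then ‖e_7‖ ≈ ‖e_6‖·(‖e_6‖/‖e_5‖)^p = 1.6660e-10·(4.30691e-06)^2.3179 = 1.6660e-10·3.65202e-13 ≈ 6.084e-23.

6.1e-23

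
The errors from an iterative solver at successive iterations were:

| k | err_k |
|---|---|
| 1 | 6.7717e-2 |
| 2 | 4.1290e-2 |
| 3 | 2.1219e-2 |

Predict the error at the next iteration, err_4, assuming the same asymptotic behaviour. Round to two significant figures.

First estimate the order: p ≈ ln(err_3/err_2) / ln(err_2/err_1) = ln(2.1219e-2/4.1290e-2)/ln(4.1290e-2/6.7717e-2) = ln(0.513902)/ln(0.609743) ≈ 1.3457.
Then err_4 ≈ err_3·(err_3/err_2)^p = 2.1219e-2·(0.513902)^1.3457 = 2.1219e-2·0.408255 ≈ 0.008663.

8.7e-3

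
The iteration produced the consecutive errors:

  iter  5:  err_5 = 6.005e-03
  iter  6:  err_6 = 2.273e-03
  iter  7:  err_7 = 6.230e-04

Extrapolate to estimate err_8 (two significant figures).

First estimate the order: p ≈ ln(err_7/err_6) / ln(err_6/err_5) = ln(6.230e-04/2.273e-03)/ln(2.273e-03/6.005e-03) = ln(0.274087)/ln(0.378518) ≈ 1.3323.
Then err_8 ≈ err_7·(err_7/err_6)^p = 6.230e-04·(0.274087)^1.3323 = 6.230e-04·0.178278 ≈ 0.0001111.

1.1e-4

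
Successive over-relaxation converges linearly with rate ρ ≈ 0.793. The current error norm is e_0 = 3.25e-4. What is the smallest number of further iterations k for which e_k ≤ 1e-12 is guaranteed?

85

After k steps, e_k ≈ 3.25e-4·0.793^k.
Need 0.793^k ≤ 1e-12/3.25e-4 = 3.07692e-09.
k ≥ ln(3.07692e-09)/ln(0.793) = -19.5993/-0.23193 = 84.505.
Smallest integer k = 85.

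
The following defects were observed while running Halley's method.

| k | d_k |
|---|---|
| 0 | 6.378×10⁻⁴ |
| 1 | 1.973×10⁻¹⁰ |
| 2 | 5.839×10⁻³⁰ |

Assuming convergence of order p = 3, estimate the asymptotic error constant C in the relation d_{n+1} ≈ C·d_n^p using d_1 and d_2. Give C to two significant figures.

0.76

C ≈ d_2 / d_1^3
  = 5.839×10⁻³⁰ / (1.973×10⁻¹⁰)^3
  = 5.839×10⁻³⁰ / 7.68035e-30 ≈ 0.76025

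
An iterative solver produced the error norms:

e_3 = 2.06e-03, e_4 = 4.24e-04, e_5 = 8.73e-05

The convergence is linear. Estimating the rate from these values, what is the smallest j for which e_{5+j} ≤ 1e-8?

6

Rate ρ ≈ e_5/e_4 = 8.73e-05/4.24e-04 = 0.2059.
After j more steps, e_{5+j} ≈ 8.73e-05·ρ^j; need ρ^j ≤ 1e-8/8.73e-05 = 0.000114548.
j ≥ ln(0.000114548)/ln(0.2059) = -9.0745/-1.58036 = 5.742.
So 6 more iterations are needed.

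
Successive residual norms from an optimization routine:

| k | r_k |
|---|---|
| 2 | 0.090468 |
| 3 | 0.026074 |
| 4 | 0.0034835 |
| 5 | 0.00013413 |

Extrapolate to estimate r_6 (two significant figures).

First estimate the order: p ≈ ln(r_5/r_4) / ln(r_4/r_3) = ln(0.00013413/0.0034835)/ln(0.0034835/0.026074) = ln(0.0385044)/ln(0.133601) ≈ 1.6181.
Then r_6 ≈ r_5·(r_5/r_4)^p = 0.00013413·(0.0385044)^1.6181 = 0.00013413·0.00514297 ≈ 6.898e-07.

6.9e-7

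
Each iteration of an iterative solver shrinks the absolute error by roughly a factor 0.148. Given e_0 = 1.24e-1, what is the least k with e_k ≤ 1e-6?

7

After k steps, e_k ≈ 1.24e-1·0.148^k.
Need 0.148^k ≤ 1e-6/1.24e-1 = 8.06452e-06.
k ≥ ln(8.06452e-06)/ln(0.148) = -11.7280/-1.91054 = 6.139.
Smallest integer k = 7.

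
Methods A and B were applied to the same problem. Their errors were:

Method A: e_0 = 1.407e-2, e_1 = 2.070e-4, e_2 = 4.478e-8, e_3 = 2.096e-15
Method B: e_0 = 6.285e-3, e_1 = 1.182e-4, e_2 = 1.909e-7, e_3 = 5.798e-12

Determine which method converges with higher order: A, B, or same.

A

Method A: p ≈ ln(2.096e-15/4.478e-8)/ln(4.478e-8/2.070e-4) ≈ 2.00.
Method B: p ≈ ln(5.798e-12/1.909e-7)/ln(1.909e-7/1.182e-4) ≈ 1.62.
Method A has the higher order (≈2.0 vs ≈1.6).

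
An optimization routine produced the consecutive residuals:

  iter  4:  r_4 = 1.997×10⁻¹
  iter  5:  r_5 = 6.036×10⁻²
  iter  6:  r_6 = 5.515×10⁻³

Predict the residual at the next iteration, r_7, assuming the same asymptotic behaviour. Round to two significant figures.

4.6e-5

First estimate the order: p ≈ ln(r_6/r_5) / ln(r_5/r_4) = ln(5.515×10⁻³/6.036×10⁻²)/ln(6.036×10⁻²/1.997×10⁻¹) = ln(0.0913685)/ln(0.302253) ≈ 1.9999.
Then r_7 ≈ r_6·(r_6/r_5)^p = 5.515×10⁻³·(0.0913685)^1.9999 = 5.515×10⁻³·0.0083502 ≈ 4.605e-05.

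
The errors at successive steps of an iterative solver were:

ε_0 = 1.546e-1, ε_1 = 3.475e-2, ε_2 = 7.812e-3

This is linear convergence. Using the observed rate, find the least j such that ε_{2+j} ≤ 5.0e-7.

7

Rate ρ ≈ ε_2/ε_1 = 7.812e-3/3.475e-2 = 0.2248.
After j more steps, ε_{2+j} ≈ 7.812e-3·ρ^j; need ρ^j ≤ 5.0e-7/7.812e-3 = 6.40041e-05.
j ≥ ln(6.40041e-05)/ln(0.2248) = -9.6566/-1.49254 = 6.470.
So 7 more iterations are needed.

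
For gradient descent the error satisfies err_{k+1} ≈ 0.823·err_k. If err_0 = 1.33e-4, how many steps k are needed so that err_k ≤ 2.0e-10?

After k steps, err_k ≈ 1.33e-4·0.823^k.
Need 0.823^k ≤ 2.0e-10/1.33e-4 = 1.50376e-06.
k ≥ ln(1.50376e-06)/ln(0.823) = -13.4075/-0.19480 = 68.827.
Smallest integer k = 69.

69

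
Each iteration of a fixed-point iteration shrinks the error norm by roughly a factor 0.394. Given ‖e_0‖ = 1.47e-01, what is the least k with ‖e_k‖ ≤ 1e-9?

21

After k steps, ‖e_k‖ ≈ 1.47e-01·0.394^k.
Need 0.394^k ≤ 1e-9/1.47e-01 = 6.80272e-09.
k ≥ ln(6.80272e-09)/ln(0.394) = -18.8059/-0.93140 = 20.191.
Smallest integer k = 21.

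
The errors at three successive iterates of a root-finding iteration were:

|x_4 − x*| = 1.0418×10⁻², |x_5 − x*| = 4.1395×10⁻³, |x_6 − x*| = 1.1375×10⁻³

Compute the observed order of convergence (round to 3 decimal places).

1.400

p ≈ ln(|x_6 − x*|/|x_5 − x*|) / ln(|x_5 − x*|/|x_4 − x*|)
  = ln(1.1375×10⁻³/4.1395×10⁻³) / ln(4.1395×10⁻³/1.0418×10⁻²)
  = ln(0.274792) / ln(0.397341)
  = -1.291741 / -0.922960 ≈ 1.399563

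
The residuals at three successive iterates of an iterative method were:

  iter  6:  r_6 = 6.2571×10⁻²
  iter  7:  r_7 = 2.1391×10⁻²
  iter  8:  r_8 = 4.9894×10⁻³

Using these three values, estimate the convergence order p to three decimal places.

p ≈ ln(r_8/r_7) / ln(r_7/r_6)
  = ln(4.9894×10⁻³/2.1391×10⁻²) / ln(2.1391×10⁻²/6.2571×10⁻²)
  = ln(0.233248) / ln(0.341868)
  = -1.455653 / -1.073331 ≈ 1.356201

1.356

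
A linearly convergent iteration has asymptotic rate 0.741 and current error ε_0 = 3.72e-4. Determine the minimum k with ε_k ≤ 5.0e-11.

53

After k steps, ε_k ≈ 3.72e-4·0.741^k.
Need 0.741^k ≤ 5.0e-11/3.72e-4 = 1.34409e-07.
k ≥ ln(1.34409e-07)/ln(0.741) = -15.8224/-0.29975 = 52.785.
Smallest integer k = 53.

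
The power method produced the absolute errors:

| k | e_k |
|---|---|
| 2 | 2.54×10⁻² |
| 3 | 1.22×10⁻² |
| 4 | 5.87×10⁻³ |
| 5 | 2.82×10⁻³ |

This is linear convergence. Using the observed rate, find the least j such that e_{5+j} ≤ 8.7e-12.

27

Rate ρ ≈ e_5/e_4 = 2.82×10⁻³/5.87×10⁻³ = 0.4804.
After j more steps, e_{5+j} ≈ 2.82×10⁻³·ρ^j; need ρ^j ≤ 8.7e-12/2.82×10⁻³ = 3.08511e-09.
j ≥ ln(3.08511e-09)/ln(0.4804) = -19.5967/-0.73314 = 26.730.
So 27 more iterations are needed.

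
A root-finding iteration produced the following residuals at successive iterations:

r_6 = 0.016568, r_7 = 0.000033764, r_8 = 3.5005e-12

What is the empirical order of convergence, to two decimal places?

2.60

p ≈ ln(r_8/r_7) / ln(r_7/r_6)
  = ln(3.5005e-12/0.000033764) / ln(0.000033764/0.016568)
  = ln(1.03676e-07) / ln(0.0020379)
  = -16.08200 / -6.19584 ≈ 2.59561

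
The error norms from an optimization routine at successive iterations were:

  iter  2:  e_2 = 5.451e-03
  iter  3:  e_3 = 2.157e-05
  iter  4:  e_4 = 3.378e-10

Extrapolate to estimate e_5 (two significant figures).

8.3e-20

First estimate the order: p ≈ ln(e_4/e_3) / ln(e_3/e_2) = ln(3.378e-10/2.157e-05)/ln(2.157e-05/5.451e-03) = ln(1.56606e-05)/ln(0.00395707) ≈ 2.0000.
Then e_5 ≈ e_4·(e_4/e_3)^p = 3.378e-10·(1.56606e-05)^2.0000 = 3.378e-10·2.45254e-10 ≈ 8.285e-20.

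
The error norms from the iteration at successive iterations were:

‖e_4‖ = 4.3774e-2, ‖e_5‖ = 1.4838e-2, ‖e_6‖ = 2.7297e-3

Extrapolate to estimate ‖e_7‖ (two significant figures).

First estimate the order: p ≈ ln(‖e_6‖/‖e_5‖) / ln(‖e_5‖/‖e_4‖) = ln(2.7297e-3/1.4838e-2)/ln(1.4838e-2/4.3774e-2) = ln(0.183967)/ln(0.338968) ≈ 1.5649.
Then ‖e_7‖ ≈ ‖e_6‖·(‖e_6‖/‖e_5‖)^p = 2.7297e-3·(0.183967)^1.5649 = 2.7297e-3·0.0706955 ≈ 0.000193.

1.9e-4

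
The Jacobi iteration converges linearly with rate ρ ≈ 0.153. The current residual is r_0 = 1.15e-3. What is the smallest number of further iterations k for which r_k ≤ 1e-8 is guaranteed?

After k steps, r_k ≈ 1.15e-3·0.153^k.
Need 0.153^k ≤ 1e-8/1.15e-3 = 8.69565e-06.
k ≥ ln(8.69565e-06)/ln(0.153) = -11.6527/-1.87732 = 6.207.
Smallest integer k = 7.

7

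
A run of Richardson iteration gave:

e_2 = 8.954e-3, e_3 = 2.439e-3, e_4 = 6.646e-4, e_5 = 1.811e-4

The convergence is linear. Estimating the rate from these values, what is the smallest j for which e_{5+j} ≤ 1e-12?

Rate ρ ≈ e_5/e_4 = 1.811e-4/6.646e-4 = 0.2725.
After j more steps, e_{5+j} ≈ 1.811e-4·ρ^j; need ρ^j ≤ 1e-12/1.811e-4 = 5.52181e-09.
j ≥ ln(5.52181e-09)/ln(0.2725) = -19.0146/-1.30012 = 14.625.
So 15 more iterations are needed.

15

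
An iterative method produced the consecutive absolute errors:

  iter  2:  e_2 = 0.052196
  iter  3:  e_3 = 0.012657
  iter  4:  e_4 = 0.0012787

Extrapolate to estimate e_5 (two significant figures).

First estimate the order: p ≈ ln(e_4/e_3) / ln(e_3/e_2) = ln(0.0012787/0.012657)/ln(0.012657/0.052196) = ln(0.101027)/ln(0.24249) ≈ 1.6180.
Then e_5 ≈ e_4·(e_4/e_3)^p = 0.0012787·(0.101027)^1.6180 = 0.0012787·0.0245008 ≈ 3.133e-05.

3.1e-5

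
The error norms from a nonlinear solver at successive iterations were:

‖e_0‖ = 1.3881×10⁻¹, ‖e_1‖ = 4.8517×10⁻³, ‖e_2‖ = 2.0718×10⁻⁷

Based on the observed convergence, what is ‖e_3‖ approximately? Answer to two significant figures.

1.6e-20

First estimate the order: p ≈ ln(‖e_2‖/‖e_1‖) / ln(‖e_1‖/‖e_0‖) = ln(2.0718×10⁻⁷/4.8517×10⁻³)/ln(4.8517×10⁻³/1.3881×10⁻¹) = ln(4.27026e-05)/ln(0.0349521) ≈ 3.0000.
Then ‖e_3‖ ≈ ‖e_2‖·(‖e_2‖/‖e_1‖)^p = 2.0718×10⁻⁷·(4.27026e-05)^3.0000 = 2.0718×10⁻⁷·7.78687e-14 ≈ 1.613e-20.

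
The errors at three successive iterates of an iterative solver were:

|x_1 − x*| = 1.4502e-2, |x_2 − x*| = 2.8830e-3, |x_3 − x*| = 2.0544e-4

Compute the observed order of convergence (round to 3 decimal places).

p ≈ ln(|x_3 − x*|/|x_2 − x*|) / ln(|x_2 − x*|/|x_1 − x*|)
  = ln(2.0544e-4/2.8830e-3) / ln(2.8830e-3/1.4502e-2)
  = ln(0.0712591) / ln(0.1988)
  = -2.641433 / -1.615456 ≈ 1.635101

1.635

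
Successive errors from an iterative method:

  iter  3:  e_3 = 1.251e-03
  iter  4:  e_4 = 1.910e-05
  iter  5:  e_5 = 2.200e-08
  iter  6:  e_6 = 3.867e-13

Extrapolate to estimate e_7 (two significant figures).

First estimate the order: p ≈ ln(e_6/e_5) / ln(e_5/e_4) = ln(3.867e-13/2.200e-08)/ln(2.200e-08/1.910e-05) = ln(1.75773e-05)/ln(0.00115183) ≈ 1.6181.
Then e_7 ≈ e_6·(e_6/e_5)^p = 3.867e-13·(1.75773e-05)^1.6181 = 3.867e-13·2.02235e-08 ≈ 7.82e-21.

7.8e-21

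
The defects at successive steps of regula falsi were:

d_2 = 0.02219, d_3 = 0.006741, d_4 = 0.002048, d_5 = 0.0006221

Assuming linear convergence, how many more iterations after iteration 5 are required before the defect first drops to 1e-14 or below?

21

Rate ρ ≈ d_5/d_4 = 0.0006221/0.002048 = 0.3038.
After j more steps, d_{5+j} ≈ 0.0006221·ρ^j; need ρ^j ≤ 1e-14/0.0006221 = 1.60746e-11.
j ≥ ln(1.60746e-11)/ln(0.3038) = -24.8538/-1.19139 = 20.861.
So 21 more iterations are needed.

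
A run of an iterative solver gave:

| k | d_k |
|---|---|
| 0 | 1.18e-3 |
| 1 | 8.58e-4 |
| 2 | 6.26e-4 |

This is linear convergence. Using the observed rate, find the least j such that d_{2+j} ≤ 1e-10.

50

Rate ρ ≈ d_2/d_1 = 6.26e-4/8.58e-4 = 0.7296.
After j more steps, d_{2+j} ≈ 6.26e-4·ρ^j; need ρ^j ≤ 1e-10/6.26e-4 = 1.59744e-07.
j ≥ ln(1.59744e-07)/ln(0.7296) = -15.6497/-0.31526 = 49.641.
So 50 more iterations are needed.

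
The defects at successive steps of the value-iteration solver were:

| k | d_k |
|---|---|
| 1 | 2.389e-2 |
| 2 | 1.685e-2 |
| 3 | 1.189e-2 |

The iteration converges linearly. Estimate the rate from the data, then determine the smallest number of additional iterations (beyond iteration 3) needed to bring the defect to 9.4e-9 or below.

Rate ρ ≈ d_3/d_2 = 1.189e-2/1.685e-2 = 0.7056.
After j more steps, d_{3+j} ≈ 1.189e-2·ρ^j; need ρ^j ≤ 9.4e-9/1.189e-2 = 7.9058e-07.
j ≥ ln(7.9058e-07)/ln(0.7056) = -14.0505/-0.34871 = 40.293.
So 41 more iterations are needed.

41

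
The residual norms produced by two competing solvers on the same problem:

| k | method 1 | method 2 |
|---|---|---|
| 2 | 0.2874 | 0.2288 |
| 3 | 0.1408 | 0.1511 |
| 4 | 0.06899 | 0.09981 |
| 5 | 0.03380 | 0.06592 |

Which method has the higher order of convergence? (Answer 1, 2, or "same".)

same

Method 1: p ≈ ln(0.03380/0.06899)/ln(0.06899/0.1408) ≈ 1.00.
Method 2: p ≈ ln(0.06592/0.09981)/ln(0.09981/0.1511) ≈ 1.00.
Both orders ≈ 1.0 — effectively the same.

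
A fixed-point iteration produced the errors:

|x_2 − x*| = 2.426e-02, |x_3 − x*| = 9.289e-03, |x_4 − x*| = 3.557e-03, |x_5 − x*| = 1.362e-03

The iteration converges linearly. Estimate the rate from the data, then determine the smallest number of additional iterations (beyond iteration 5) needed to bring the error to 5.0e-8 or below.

Rate ρ ≈ |x_5 − x*|/|x_4 − x*| = 1.362e-03/3.557e-03 = 0.3829.
After j more steps, |x_{5+j} − x*| ≈ 1.362e-03·ρ^j; need ρ^j ≤ 5.0e-8/1.362e-03 = 3.67107e-05.
j ≥ ln(3.67107e-05)/ln(0.3829) = -10.2124/-0.95998 = 10.638.
So 11 more iterations are needed.

11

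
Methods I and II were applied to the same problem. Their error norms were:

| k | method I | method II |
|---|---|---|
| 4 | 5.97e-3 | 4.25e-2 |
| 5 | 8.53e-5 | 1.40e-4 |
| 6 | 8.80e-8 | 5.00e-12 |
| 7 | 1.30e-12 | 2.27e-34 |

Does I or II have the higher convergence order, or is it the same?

Method I: p ≈ ln(1.30e-12/8.80e-8)/ln(8.80e-8/8.53e-5) ≈ 1.62.
Method II: p ≈ ln(2.27e-34/5.00e-12)/ln(5.00e-12/1.40e-4) ≈ 3.00.
Method II has the higher order (≈3.0 vs ≈1.6).

II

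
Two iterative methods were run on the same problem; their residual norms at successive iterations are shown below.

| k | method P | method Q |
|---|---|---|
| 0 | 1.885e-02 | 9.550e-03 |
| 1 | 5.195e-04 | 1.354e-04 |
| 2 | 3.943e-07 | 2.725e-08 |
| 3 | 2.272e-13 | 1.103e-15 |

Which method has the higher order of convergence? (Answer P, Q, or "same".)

same

Method P: p ≈ ln(2.272e-13/3.943e-07)/ln(3.943e-07/5.195e-04) ≈ 2.00.
Method Q: p ≈ ln(1.103e-15/2.725e-08)/ln(2.725e-08/1.354e-04) ≈ 2.00.
Both orders ≈ 2.0 — effectively the same.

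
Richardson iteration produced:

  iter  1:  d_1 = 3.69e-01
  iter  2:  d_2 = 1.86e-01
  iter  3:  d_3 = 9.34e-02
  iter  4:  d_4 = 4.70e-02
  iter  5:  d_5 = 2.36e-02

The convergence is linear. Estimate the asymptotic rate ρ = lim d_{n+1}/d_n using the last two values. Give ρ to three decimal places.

ρ ≈ d_5/d_4 = 2.36e-02/4.70e-02 = 0.50213

0.502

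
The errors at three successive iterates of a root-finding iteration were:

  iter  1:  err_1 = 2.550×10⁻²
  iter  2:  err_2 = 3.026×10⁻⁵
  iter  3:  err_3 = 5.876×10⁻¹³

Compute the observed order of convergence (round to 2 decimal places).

2.64

p ≈ ln(err_3/err_2) / ln(err_2/err_1)
  = ln(5.876×10⁻¹³/3.026×10⁻⁵) / ln(3.026×10⁻⁵/2.550×10⁻²)
  = ln(1.94184e-08) / ln(0.00118667)
  = -17.75704 / -6.73660 ≈ 2.63591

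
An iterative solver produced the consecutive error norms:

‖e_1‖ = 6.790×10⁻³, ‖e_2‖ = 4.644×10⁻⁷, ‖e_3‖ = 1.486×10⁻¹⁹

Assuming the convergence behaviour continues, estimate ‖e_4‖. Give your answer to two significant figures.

First estimate the order: p ≈ ln(‖e_3‖/‖e_2‖) / ln(‖e_2‖/‖e_1‖) = ln(1.486×10⁻¹⁹/4.644×10⁻⁷)/ln(4.644×10⁻⁷/6.790×10⁻³) = ln(3.19983e-13)/ln(6.83947e-05) ≈ 3.0000.
Then ‖e_4‖ ≈ ‖e_3‖·(‖e_3‖/‖e_2‖)^p = 1.486×10⁻¹⁹·(3.19983e-13)^3.0000 = 1.486×10⁻¹⁹·3.27628e-38 ≈ 4.869e-57.

4.9e-57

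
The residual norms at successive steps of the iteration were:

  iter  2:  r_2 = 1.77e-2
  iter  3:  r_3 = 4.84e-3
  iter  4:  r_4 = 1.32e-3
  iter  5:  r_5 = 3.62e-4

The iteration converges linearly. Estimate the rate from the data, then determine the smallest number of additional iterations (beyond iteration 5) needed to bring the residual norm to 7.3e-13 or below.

Rate ρ ≈ r_5/r_4 = 3.62e-4/1.32e-3 = 0.2742.
After j more steps, r_{5+j} ≈ 3.62e-4·ρ^j; need ρ^j ≤ 7.3e-13/3.62e-4 = 2.01657e-09.
j ≥ ln(2.01657e-09)/ln(0.2742) = -20.0219/-1.29390 = 15.474.
So 16 more iterations are needed.

16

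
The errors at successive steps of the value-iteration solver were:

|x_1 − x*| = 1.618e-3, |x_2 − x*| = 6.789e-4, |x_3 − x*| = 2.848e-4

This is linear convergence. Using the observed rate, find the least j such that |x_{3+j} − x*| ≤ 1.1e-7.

Rate ρ ≈ |x_3 − x*|/|x_2 − x*| = 2.848e-4/6.789e-4 = 0.4195.
After j more steps, |x_{3+j} − x*| ≈ 2.848e-4·ρ^j; need ρ^j ≤ 1.1e-7/2.848e-4 = 0.000386236.
j ≥ ln(0.000386236)/ln(0.4195) = -7.8591/-0.86869 = 9.047.
So 10 more iterations are needed.

10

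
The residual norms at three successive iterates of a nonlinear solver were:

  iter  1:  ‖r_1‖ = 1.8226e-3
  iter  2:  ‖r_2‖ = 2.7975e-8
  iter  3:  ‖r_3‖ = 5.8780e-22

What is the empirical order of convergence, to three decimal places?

2.841

p ≈ ln(‖r_3‖/‖r_2‖) / ln(‖r_2‖/‖r_1‖)
  = ln(5.8780e-22/2.7975e-8) / ln(2.7975e-8/1.8226e-3)
  = ln(2.10116e-14) / ln(1.5349e-05)
  = -31.493702 / -11.084460 ≈ 2.841248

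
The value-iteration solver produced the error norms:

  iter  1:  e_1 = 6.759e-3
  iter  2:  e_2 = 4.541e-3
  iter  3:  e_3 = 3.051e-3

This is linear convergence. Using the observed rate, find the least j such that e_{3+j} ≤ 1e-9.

38

Rate ρ ≈ e_3/e_2 = 3.051e-3/4.541e-3 = 0.6719.
After j more steps, e_{3+j} ≈ 3.051e-3·ρ^j; need ρ^j ≤ 1e-9/3.051e-3 = 3.27761e-07.
j ≥ ln(3.27761e-07)/ln(0.6719) = -14.9310/-0.39765 = 37.548.
So 38 more iterations are needed.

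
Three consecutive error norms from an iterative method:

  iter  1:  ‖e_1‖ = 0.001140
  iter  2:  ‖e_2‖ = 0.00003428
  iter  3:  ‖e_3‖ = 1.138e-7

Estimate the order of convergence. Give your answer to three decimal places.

1.629

p ≈ ln(‖e_3‖/‖e_2‖) / ln(‖e_2‖/‖e_1‖)
  = ln(1.138e-7/0.00003428) / ln(0.00003428/0.001140)
  = ln(0.00331972) / ln(0.0300702)
  = -5.707875 / -3.504221 ≈ 1.628857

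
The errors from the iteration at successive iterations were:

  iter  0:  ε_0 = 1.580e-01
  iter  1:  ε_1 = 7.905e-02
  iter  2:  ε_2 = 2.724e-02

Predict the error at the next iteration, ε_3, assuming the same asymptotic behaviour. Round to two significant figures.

5.3e-3

First estimate the order: p ≈ ln(ε_2/ε_1) / ln(ε_1/ε_0) = ln(2.724e-02/7.905e-02)/ln(7.905e-02/1.580e-01) = ln(0.344592)/ln(0.500316) ≈ 1.5384.
Then ε_3 ≈ ε_2·(ε_2/ε_1)^p = 2.724e-02·(0.344592)^1.5384 = 2.724e-02·0.194174 ≈ 0.005289.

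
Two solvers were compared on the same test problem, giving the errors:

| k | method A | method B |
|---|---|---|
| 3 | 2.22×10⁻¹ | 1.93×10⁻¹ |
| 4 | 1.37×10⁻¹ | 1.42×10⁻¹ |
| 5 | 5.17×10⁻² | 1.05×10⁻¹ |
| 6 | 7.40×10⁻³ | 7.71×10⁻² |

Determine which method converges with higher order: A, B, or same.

Method A: p ≈ ln(7.40×10⁻³/5.17×10⁻²)/ln(5.17×10⁻²/1.37×10⁻¹) ≈ 1.99.
Method B: p ≈ ln(7.71×10⁻²/1.05×10⁻¹)/ln(1.05×10⁻¹/1.42×10⁻¹) ≈ 1.02.
Method A has the higher order (≈2.0 vs ≈1.0).

A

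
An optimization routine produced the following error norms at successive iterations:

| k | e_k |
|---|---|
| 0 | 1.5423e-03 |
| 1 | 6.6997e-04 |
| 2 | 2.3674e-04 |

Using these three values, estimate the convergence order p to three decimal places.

p ≈ ln(e_2/e_1) / ln(e_1/e_0)
  = ln(2.3674e-04/6.6997e-04) / ln(6.6997e-04/1.5423e-03)
  = ln(0.353359) / ln(0.434397)
  = -1.040271 / -0.833796 ≈ 1.247633

1.248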